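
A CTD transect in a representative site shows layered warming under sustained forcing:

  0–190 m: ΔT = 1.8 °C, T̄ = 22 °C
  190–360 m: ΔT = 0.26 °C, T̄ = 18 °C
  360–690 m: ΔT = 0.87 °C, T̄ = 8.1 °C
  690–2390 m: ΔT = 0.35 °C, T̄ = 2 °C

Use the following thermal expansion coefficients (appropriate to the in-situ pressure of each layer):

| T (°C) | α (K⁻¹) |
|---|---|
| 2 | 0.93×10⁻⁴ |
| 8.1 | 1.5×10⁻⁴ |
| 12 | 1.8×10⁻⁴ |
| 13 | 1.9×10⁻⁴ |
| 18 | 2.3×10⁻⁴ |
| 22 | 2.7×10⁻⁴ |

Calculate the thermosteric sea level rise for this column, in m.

0.20 m of thermosteric rise

Layer 1 at 22 °C → α = 2.7×10⁻⁴ K⁻¹
Layer 2 at 18 °C → α = 2.3×10⁻⁴ K⁻¹
Layer 3 at 8.1 °C → α = 1.5×10⁻⁴ K⁻¹
Layer 4 at 2 °C → α = 0.93×10⁻⁴ K⁻¹
0–190 m: 1.8 × 2.7×10⁻⁴ × 190 = 0.09234 m
170 × 0.26 × 2.3×10⁻⁴ = 0.010166 m
1.5×10⁻⁴ × 0.87 × 330 = 0.043065 m
0.35 × 1700 × 0.93×10⁻⁴ = 0.055335 m
Δh = 0.09234 + 0.010166 + 0.043065 + 0.055335 = 0.200906 m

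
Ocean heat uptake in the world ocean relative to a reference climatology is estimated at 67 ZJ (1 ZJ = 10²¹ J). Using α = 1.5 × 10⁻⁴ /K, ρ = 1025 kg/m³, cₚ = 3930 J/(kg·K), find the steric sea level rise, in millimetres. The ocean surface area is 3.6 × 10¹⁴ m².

Per unit area: Q = 67×10²¹ / (3.6×10¹⁴) ≈ 1.861×10⁸ J/m²
Δh = αQ/(ρcₚ) = 1.5×10⁻⁴ × 1.861×10⁸ / (1025 × 3930) ≈ 0.0069298 m

Δh = 6.9 mm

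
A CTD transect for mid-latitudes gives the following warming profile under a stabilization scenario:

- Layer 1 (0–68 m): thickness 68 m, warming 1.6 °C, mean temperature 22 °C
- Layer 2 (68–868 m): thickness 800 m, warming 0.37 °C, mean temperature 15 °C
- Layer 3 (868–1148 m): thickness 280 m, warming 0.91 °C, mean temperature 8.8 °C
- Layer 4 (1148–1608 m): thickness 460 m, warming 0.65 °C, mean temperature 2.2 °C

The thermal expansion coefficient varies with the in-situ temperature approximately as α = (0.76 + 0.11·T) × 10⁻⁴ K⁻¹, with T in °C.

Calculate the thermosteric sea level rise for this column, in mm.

Δh = 180 mm

Layer 1: α = (0.76 + 0.11×22)×10⁻⁴ = 3.18×10⁻⁴ K⁻¹
Layer 2: α = (0.76 + 0.11×15)×10⁻⁴ = 2.41×10⁻⁴ K⁻¹
Layer 3: α = (0.76 + 0.11×8.8)×10⁻⁴ = 1.728×10⁻⁴ K⁻¹
Layer 4: α = (0.76 + 0.11×2.2)×10⁻⁴ = 1.002×10⁻⁴ K⁻¹
3.18×10⁻⁴ × 1.6 × 68 = 0.0345984 m
68–868 m: 2.41×10⁻⁴ × 800 × 0.37 = 0.071336 m
Layer 3: 0.91 × 280 × 1.728×10⁻⁴ = 0.04402944 m
1148–1608 m: 1.002×10⁻⁴ × 460 × 0.65 = 0.0299598 m
Δh = 0.0345984 + 0.071336 + 0.04402944 + 0.0299598 = 0.17992364 m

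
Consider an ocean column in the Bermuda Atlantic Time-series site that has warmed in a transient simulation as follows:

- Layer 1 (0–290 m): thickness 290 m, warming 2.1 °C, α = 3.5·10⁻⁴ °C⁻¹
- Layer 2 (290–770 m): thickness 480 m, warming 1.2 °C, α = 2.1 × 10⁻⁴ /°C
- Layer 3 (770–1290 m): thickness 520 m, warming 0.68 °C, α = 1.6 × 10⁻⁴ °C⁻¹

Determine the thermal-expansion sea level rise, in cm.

about 39.1 cm

0–290 m: 290 × 3.5×10⁻⁴ × 2.1 = 0.21315 m
1.2 × 480 × 2.1×10⁻⁴ = 0.12096 m
1.6×10⁻⁴ × 520 × 0.68 = 0.056576 m
Δh = 0.21315 + 0.12096 + 0.056576 = 0.390686 m ≈ 39.1 cm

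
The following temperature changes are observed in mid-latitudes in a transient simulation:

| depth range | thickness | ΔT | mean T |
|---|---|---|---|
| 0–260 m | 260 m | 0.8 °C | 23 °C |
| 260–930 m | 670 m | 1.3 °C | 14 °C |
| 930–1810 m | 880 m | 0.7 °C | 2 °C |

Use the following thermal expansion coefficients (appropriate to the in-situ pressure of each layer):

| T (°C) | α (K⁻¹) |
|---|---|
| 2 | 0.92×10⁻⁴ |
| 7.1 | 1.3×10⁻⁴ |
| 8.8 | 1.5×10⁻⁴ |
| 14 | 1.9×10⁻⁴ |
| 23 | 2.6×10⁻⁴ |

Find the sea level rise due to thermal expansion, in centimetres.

Layer 1 at 23 °C → α = 2.6×10⁻⁴ K⁻¹
Layer 2 at 14 °C → α = 1.9×10⁻⁴ K⁻¹
Layer 3 at 2 °C → α = 0.92×10⁻⁴ K⁻¹
0–260 m: 260 × 2.6×10⁻⁴ × 0.8 = 0.05408 m
Layer 2: 1.9×10⁻⁴ × 1.3 × 670 = 0.16549 m
930–1810 m: 0.7 × 0.92×10⁻⁴ × 880 = 0.056672 m
Δh = 0.05408 + 0.16549 + 0.056672 = 0.276242 m

Δh = 27.6 cm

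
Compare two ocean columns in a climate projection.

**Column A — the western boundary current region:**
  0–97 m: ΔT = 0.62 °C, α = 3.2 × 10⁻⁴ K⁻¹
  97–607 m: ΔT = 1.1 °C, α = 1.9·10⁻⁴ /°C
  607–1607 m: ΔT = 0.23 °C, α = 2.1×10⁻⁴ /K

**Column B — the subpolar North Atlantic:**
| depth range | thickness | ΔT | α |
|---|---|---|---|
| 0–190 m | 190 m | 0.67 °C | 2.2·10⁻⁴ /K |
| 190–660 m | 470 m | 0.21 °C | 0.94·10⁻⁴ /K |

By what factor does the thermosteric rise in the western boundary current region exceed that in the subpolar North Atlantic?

≈ 4.7×

A Layer 1: 97 × 0.62 × 3.2×10⁻⁴ = 0.0192448 m
A 1.9×10⁻⁴ × 1.1 × 510 = 0.10659 m
A Layer 3: 2.1×10⁻⁴ × 1000 × 0.23 = 0.04830 m
A total: 0.1741348 m
B Layer 1: 0.67 × 2.2×10⁻⁴ × 190 = 0.028006 m
B 470 × 0.21 × 0.94×10⁻⁴ = 0.0092778 m
B total: 0.0372838 m
Ratio: 0.1741348 / 0.0372838 ≈ 4.671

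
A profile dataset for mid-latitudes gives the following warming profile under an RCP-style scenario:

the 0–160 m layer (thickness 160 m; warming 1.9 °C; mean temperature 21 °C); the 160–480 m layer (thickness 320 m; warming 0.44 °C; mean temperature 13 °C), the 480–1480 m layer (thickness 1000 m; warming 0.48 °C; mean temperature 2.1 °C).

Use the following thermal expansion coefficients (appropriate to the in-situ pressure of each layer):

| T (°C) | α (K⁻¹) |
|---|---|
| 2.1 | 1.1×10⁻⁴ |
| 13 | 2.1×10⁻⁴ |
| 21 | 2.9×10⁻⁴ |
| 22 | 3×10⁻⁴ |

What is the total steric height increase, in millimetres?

171 mm

Layer 1 at 21 °C → α = 2.9×10⁻⁴ K⁻¹
Layer 2 at 13 °C → α = 2.1×10⁻⁴ K⁻¹
Layer 3 at 2.1 °C → α = 1.1×10⁻⁴ K⁻¹
Layer 1: 160 × 2.9×10⁻⁴ × 1.9 = 0.08816 m
Layer 2: 0.44 × 2.1×10⁻⁴ × 320 = 0.029568 m
0.48 × 1.1×10⁻⁴ × 1000 = 0.05280 m
Δh = 0.08816 + 0.029568 + 0.05280 = 0.170528 m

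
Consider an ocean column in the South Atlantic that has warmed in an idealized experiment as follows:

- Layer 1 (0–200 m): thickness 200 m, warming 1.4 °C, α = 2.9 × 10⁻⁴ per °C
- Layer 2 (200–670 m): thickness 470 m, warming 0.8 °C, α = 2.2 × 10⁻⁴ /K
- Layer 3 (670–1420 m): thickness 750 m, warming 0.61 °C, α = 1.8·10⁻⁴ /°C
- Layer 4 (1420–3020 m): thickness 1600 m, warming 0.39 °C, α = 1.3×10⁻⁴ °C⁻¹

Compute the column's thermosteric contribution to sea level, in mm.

Δh ≈ 327 mm

1.4 × 200 × 2.9×10⁻⁴ = 0.08120 m
200–670 m: 0.8 × 470 × 2.2×10⁻⁴ = 0.08272 m
Layer 3: 750 × 0.61 × 1.8×10⁻⁴ = 0.08235 m
Layer 4: 1600 × 1.3×10⁻⁴ × 0.39 = 0.08112 m
Δh = 0.08120 + 0.08272 + 0.08235 + 0.08112 = 0.32739 m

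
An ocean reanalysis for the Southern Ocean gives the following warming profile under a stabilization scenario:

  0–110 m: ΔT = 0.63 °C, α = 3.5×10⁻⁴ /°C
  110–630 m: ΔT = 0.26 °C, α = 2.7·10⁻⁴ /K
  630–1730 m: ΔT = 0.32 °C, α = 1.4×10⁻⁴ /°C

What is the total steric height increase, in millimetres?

Layer 1: 3.5×10⁻⁴ × 110 × 0.63 = 0.024255 m
110–630 m: 0.26 × 520 × 2.7×10⁻⁴ = 0.036504 m
1.4×10⁻⁴ × 1100 × 0.32 = 0.04928 m
Δh = 0.024255 + 0.036504 + 0.04928 = 0.110039 m

about 110 mm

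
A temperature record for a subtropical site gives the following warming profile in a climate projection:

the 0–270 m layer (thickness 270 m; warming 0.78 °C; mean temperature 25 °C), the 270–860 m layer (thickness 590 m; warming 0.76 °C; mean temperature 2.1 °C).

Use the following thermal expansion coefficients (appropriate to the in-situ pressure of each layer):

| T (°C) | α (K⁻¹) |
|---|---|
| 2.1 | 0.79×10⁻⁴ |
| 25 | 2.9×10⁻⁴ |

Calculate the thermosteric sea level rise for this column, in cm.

Layer 1 at 25 °C → α = 2.9×10⁻⁴ K⁻¹
Layer 2 at 2.1 °C → α = 0.79×10⁻⁴ K⁻¹
0.78 × 270 × 2.9×10⁻⁴ = 0.061074 m
270–860 m: 590 × 0.79×10⁻⁴ × 0.76 = 0.0354236 m
Δh = 0.061074 + 0.0354236 = 0.0964976 m

9.65 cm of thermosteric rise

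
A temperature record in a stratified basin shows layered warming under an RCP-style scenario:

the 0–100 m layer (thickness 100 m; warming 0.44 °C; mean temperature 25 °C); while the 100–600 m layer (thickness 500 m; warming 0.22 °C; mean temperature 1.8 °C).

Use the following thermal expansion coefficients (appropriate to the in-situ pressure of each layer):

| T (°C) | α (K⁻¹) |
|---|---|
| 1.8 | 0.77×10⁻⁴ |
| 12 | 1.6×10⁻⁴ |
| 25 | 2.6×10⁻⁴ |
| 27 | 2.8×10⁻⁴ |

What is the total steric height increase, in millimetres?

Layer 1 at 25 °C → α = 2.6×10⁻⁴ K⁻¹
Layer 2 at 1.8 °C → α = 0.77×10⁻⁴ K⁻¹
Layer 1: 0.44 × 100 × 2.6×10⁻⁴ = 0.01144 m
Layer 2: 0.22 × 500 × 0.77×10⁻⁴ = 0.00847 m
Δh = 0.01144 + 0.00847 = 0.01991 m ≈ 19.9 mm

Δh ≈ 19.9 mm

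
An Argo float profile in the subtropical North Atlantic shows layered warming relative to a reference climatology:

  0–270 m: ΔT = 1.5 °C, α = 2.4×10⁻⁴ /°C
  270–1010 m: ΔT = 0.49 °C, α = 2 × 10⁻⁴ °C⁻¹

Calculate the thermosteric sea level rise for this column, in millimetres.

Layer 1: 1.5 × 270 × 2.4×10⁻⁴ = 0.09720 m
Layer 2: 740 × 0.49 × 2×10⁻⁴ = 0.07252 m
Δh = 0.09720 + 0.07252 = 0.16972 m ≈ 170 mm

Δh = 170 mm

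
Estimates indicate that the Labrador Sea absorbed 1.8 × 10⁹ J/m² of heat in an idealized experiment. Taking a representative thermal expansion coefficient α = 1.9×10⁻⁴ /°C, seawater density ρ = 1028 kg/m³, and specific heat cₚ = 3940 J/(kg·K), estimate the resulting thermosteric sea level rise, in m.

0.0844 m of thermosteric rise

Δh = αQ/(ρcₚ) = 1.9×10⁻⁴ × 1.8×10⁹ / (1028 × 3940) ≈ 0.084438 m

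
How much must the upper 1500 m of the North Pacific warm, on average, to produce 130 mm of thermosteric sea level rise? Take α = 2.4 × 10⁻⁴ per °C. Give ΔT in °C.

ΔT = Δh/(αH) = 0.13 / (2.4×10⁻⁴ × 1500) ≈ 0.3611 °C

0.361 °C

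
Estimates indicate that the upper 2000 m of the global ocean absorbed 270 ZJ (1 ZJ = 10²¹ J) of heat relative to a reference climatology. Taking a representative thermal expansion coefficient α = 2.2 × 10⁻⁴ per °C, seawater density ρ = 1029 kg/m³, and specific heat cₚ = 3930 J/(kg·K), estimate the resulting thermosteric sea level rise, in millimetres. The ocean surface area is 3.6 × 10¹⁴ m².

Per unit area: Q = 270×10²¹ / (3.6×10¹⁴) = 7.5×10⁸ J/m²
Δh = αQ/(ρcₚ) = 2.2×10⁻⁴ × 7.5×10⁸ / (1029 × 3930) ≈ 0.040801 m

41 mm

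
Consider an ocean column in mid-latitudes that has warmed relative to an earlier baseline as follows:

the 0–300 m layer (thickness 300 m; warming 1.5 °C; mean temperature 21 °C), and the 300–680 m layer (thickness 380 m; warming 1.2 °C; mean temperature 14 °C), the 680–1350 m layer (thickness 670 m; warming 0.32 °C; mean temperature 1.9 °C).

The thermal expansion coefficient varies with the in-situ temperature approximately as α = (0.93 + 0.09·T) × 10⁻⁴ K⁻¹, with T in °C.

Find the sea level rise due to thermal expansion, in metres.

Δh = 0.25 m

Layer 1: α = (0.93 + 0.09×21)×10⁻⁴ = 2.82×10⁻⁴ K⁻¹
Layer 2: α = (0.93 + 0.09×14)×10⁻⁴ = 2.19×10⁻⁴ K⁻¹
Layer 3: α = (0.93 + 0.09×1.9)×10⁻⁴ = 1.101×10⁻⁴ K⁻¹
Layer 1: 1.5 × 300 × 2.82×10⁻⁴ = 0.12690 m
1.2 × 380 × 2.19×10⁻⁴ = 0.099864 m
0.32 × 1.101×10⁻⁴ × 670 = 0.02360544 m
Δh = 0.12690 + 0.099864 + 0.02360544 = 0.25036944 m ≈ 0.25 m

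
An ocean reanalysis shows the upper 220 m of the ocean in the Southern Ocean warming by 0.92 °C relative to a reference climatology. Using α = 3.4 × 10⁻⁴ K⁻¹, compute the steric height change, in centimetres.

Δh = 6.88 cm

Δh = αΔT·H = 3.4×10⁻⁴ × 0.92 × 220 = 0.068816 m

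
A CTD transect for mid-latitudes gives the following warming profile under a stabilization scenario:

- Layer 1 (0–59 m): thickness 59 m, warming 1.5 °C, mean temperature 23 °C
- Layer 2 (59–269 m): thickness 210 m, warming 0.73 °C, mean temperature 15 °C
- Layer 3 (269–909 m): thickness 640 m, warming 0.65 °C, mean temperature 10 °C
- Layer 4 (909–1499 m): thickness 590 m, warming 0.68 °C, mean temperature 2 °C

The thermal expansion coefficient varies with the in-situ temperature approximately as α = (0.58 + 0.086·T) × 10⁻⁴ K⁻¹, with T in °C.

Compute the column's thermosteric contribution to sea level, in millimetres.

Layer 1: α = (0.58 + 0.086×23)×10⁻⁴ = 2.558×10⁻⁴ K⁻¹
Layer 2: α = (0.58 + 0.086×15)×10⁻⁴ = 1.87×10⁻⁴ K⁻¹
Layer 3: α = (0.58 + 0.086×10)×10⁻⁴ = 1.44×10⁻⁴ K⁻¹
Layer 4: α = (0.58 + 0.086×2)×10⁻⁴ = 0.752×10⁻⁴ K⁻¹
Layer 1: 1.5 × 59 × 2.558×10⁻⁴ = 0.0226383 m
210 × 0.73 × 1.87×10⁻⁴ = 0.0286671 m
0.65 × 640 × 1.44×10⁻⁴ = 0.059904 m
0.752×10⁻⁴ × 590 × 0.68 = 0.03017024 m
Δh = 0.0226383 + 0.0286671 + 0.059904 + 0.03017024 = 0.14137964 m

140 mm of thermosteric rise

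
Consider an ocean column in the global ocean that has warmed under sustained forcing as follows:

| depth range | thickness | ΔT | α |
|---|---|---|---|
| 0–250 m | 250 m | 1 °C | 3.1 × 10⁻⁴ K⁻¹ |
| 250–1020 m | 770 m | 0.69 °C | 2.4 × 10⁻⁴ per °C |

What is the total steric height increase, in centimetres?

0–250 m: 250 × 3.1×10⁻⁴ × 1 = 0.07750 m
770 × 0.69 × 2.4×10⁻⁴ = 0.127512 m
Δh = 0.07750 + 0.127512 = 0.205012 m

Δh ≈ 20.5 cm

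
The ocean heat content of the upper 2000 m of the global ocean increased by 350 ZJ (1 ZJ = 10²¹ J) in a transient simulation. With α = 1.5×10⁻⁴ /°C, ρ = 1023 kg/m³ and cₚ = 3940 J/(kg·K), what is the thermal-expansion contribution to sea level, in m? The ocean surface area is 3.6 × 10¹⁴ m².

Δh ≈ 0.0362 m

Per unit area: Q = 350×10²¹ / (3.6×10¹⁴) ≈ 9.722×10⁸ J/m²
Δh = αQ/(ρcₚ) = 1.5×10⁻⁴ × 9.722×10⁸ / (1023 × 3940) ≈ 0.036181 m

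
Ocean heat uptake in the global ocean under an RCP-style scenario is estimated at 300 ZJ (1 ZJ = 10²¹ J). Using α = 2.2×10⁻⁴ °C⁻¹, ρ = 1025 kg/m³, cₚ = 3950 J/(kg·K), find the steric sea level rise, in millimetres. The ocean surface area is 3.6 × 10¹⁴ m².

about 45 mm

Per unit area: Q = 300×10²¹ / (3.6×10¹⁴) ≈ 8.333×10⁸ J/m²
Δh = αQ/(ρcₚ) = 2.2×10⁻⁴ × 8.333×10⁸ / (1025 × 3950) ≈ 0.04528 m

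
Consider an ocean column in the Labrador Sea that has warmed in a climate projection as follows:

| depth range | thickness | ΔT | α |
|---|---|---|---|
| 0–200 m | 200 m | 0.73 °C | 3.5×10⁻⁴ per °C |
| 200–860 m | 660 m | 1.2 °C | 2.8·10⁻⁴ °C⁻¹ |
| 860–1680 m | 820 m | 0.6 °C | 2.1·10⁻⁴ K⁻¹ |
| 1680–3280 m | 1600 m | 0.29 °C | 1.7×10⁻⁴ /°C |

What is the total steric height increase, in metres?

Δh ≈ 0.455 m

0–200 m: 0.73 × 3.5×10⁻⁴ × 200 = 0.05110 m
Layer 2: 2.8×10⁻⁴ × 660 × 1.2 = 0.22176 m
Layer 3: 2.1×10⁻⁴ × 0.6 × 820 = 0.10332 m
1680–3280 m: 1.7×10⁻⁴ × 0.29 × 1600 = 0.07888 m
Δh = 0.05110 + 0.22176 + 0.10332 + 0.07888 = 0.45506 m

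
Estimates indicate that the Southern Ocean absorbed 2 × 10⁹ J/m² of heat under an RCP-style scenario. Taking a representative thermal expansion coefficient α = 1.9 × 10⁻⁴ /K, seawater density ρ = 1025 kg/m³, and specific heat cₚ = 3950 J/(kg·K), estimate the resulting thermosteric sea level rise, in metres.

0.0939 m

Δh = αQ/(ρcₚ) = 1.9×10⁻⁴ × 2×10⁹ / (1025 × 3950) ≈ 0.093856 m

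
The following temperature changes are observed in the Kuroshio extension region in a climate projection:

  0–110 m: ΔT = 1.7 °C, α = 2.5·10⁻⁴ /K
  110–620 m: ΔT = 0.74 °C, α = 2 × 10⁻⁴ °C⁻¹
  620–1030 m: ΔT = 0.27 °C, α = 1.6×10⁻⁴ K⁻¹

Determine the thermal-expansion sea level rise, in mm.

Layer 1: 1.7 × 2.5×10⁻⁴ × 110 = 0.04675 m
Layer 2: 0.74 × 510 × 2×10⁻⁴ = 0.07548 m
Layer 3: 1.6×10⁻⁴ × 0.27 × 410 = 0.017712 m
Δh = 0.04675 + 0.07548 + 0.017712 = 0.139942 m

140 mm of thermosteric rise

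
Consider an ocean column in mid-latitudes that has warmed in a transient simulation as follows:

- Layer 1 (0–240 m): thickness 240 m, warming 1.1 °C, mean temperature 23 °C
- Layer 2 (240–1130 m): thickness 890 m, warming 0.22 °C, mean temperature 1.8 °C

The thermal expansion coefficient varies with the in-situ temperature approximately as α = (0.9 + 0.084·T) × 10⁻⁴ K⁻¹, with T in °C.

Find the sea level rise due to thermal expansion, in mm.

Layer 1: α = (0.9 + 0.084×23)×10⁻⁴ = 2.832×10⁻⁴ K⁻¹
Layer 2: α = (0.9 + 0.084×1.8)×10⁻⁴ = 1.0512×10⁻⁴ K⁻¹
240 × 1.1 × 2.832×10⁻⁴ = 0.0747648 m
Layer 2: 0.22 × 890 × 1.0512×10⁻⁴ = 0.020582496 m
Δh = 0.0747648 + 0.020582496 = 0.095347296 m

95.3 mm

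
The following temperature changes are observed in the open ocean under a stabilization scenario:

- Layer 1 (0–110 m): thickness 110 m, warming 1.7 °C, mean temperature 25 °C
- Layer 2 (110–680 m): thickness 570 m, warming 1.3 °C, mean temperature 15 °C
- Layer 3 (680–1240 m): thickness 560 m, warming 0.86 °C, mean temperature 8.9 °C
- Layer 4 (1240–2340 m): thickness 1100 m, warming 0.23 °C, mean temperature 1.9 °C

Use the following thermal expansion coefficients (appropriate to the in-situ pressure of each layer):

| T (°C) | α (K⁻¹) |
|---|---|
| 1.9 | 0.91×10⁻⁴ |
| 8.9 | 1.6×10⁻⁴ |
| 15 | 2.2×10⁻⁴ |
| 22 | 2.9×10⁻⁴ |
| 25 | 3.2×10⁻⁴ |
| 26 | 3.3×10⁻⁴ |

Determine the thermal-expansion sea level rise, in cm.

Δh ≈ 32.3 cm

Layer 1 at 25 °C → α = 3.2×10⁻⁴ K⁻¹
Layer 2 at 15 °C → α = 2.2×10⁻⁴ K⁻¹
Layer 3 at 8.9 °C → α = 1.6×10⁻⁴ K⁻¹
Layer 4 at 1.9 °C → α = 0.91×10⁻⁴ K⁻¹
Layer 1: 110 × 1.7 × 3.2×10⁻⁴ = 0.05984 m
110–680 m: 1.3 × 570 × 2.2×10⁻⁴ = 0.16302 m
680–1240 m: 0.86 × 560 × 1.6×10⁻⁴ = 0.077056 m
Layer 4: 0.23 × 1100 × 0.91×10⁻⁴ = 0.023023 m
Δh = 0.05984 + 0.16302 + 0.077056 + 0.023023 = 0.322939 m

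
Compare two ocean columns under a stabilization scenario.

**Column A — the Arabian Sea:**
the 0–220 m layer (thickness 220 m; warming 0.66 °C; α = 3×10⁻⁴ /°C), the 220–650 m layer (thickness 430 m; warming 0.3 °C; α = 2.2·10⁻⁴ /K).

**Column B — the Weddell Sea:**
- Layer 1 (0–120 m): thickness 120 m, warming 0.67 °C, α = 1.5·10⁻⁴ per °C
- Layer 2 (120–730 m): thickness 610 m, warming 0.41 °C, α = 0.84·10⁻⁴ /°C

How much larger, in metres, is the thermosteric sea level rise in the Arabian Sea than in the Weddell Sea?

0.0389 m

A 0–220 m: 3×10⁻⁴ × 0.66 × 220 = 0.04356 m
A 0.3 × 2.2×10⁻⁴ × 430 = 0.02838 m
A total: 0.07194 m
B 0–120 m: 120 × 1.5×10⁻⁴ × 0.67 = 0.01206 m
B Layer 2: 0.84×10⁻⁴ × 610 × 0.41 = 0.0210084 m
B total: 0.0330684 m
Difference: 0.07194 − 0.0330684 = 0.0388716 m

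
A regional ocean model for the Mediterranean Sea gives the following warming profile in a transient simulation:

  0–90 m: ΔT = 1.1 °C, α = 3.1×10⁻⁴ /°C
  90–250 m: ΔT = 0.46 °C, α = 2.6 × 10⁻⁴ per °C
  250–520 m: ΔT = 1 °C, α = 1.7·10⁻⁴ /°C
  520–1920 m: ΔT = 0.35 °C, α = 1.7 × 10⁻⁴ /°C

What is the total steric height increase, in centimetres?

Δh = 17.9 cm

Layer 1: 90 × 1.1 × 3.1×10⁻⁴ = 0.03069 m
0.46 × 2.6×10⁻⁴ × 160 = 0.019136 m
Layer 3: 270 × 1.7×10⁻⁴ × 1 = 0.04590 m
Layer 4: 1400 × 1.7×10⁻⁴ × 0.35 = 0.08330 m
Δh = 0.03069 + 0.019136 + 0.04590 + 0.08330 = 0.179026 m ≈ 17.9 cm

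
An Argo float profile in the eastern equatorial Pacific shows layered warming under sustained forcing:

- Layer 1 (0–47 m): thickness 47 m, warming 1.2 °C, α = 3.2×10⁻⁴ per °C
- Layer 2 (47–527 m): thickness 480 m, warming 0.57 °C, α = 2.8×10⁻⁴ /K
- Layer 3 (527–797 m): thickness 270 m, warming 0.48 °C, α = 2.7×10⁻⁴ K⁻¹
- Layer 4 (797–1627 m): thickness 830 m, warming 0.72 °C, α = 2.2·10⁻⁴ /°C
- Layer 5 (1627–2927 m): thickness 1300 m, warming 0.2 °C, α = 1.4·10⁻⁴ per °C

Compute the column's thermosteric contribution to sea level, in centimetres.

Δh ≈ 29.8 cm

Layer 1: 1.2 × 3.2×10⁻⁴ × 47 = 0.018048 m
47–527 m: 2.8×10⁻⁴ × 0.57 × 480 = 0.076608 m
2.7×10⁻⁴ × 270 × 0.48 = 0.034992 m
Layer 4: 2.2×10⁻⁴ × 0.72 × 830 = 0.131472 m
Layer 5: 1300 × 1.4×10⁻⁴ × 0.2 = 0.03640 m
Δh = 0.018048 + 0.076608 + 0.034992 + 0.131472 + 0.03640 = 0.29752 m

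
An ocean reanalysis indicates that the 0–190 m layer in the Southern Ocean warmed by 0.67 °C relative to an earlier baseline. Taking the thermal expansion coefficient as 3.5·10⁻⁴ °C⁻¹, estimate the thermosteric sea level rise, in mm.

Δh = αΔT·H = 3.5×10⁻⁴ × 0.67 × 190 = 0.044555 m

Δh ≈ 44.6 mm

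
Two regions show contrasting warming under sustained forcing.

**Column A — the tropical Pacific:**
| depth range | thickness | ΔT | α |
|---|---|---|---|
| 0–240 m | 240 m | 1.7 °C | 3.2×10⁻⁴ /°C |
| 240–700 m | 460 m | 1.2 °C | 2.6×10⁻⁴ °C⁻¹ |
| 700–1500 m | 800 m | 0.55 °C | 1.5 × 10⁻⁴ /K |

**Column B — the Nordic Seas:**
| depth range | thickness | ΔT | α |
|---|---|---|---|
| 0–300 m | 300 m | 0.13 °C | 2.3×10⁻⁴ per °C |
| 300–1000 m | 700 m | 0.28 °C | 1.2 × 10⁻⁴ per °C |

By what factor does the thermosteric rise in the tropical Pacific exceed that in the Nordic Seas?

A Layer 1: 240 × 3.2×10⁻⁴ × 1.7 = 0.13056 m
A 240–700 m: 1.2 × 2.6×10⁻⁴ × 460 = 0.14352 m
A 700–1500 m: 800 × 0.55 × 1.5×10⁻⁴ = 0.06600 m
A total: 0.34008 m
B 2.3×10⁻⁴ × 300 × 0.13 = 0.00897 m
B 0.28 × 1.2×10⁻⁴ × 700 = 0.02352 m
B total: 0.03249 m
Ratio: 0.34008 / 0.03249 ≈ 10.47

a factor of 10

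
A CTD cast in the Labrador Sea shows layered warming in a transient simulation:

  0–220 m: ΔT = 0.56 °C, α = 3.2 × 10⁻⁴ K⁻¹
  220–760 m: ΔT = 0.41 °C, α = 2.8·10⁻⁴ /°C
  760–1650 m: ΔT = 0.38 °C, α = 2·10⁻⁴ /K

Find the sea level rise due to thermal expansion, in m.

0–220 m: 220 × 3.2×10⁻⁴ × 0.56 = 0.039424 m
220–760 m: 540 × 2.8×10⁻⁴ × 0.41 = 0.061992 m
2×10⁻⁴ × 0.38 × 890 = 0.06764 m
Δh = 0.039424 + 0.061992 + 0.06764 = 0.169056 m ≈ 0.169 m

0.169 m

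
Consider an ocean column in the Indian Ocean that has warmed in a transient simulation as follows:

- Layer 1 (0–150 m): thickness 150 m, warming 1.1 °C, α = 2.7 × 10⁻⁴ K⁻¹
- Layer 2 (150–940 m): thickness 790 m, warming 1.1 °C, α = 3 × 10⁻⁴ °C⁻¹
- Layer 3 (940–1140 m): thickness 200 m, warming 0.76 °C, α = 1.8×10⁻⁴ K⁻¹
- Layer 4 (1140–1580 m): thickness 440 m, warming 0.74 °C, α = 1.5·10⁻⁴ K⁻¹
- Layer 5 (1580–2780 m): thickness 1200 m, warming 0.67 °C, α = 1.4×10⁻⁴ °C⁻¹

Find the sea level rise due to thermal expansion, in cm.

0–150 m: 2.7×10⁻⁴ × 150 × 1.1 = 0.04455 m
Layer 2: 3×10⁻⁴ × 790 × 1.1 = 0.26070 m
1.8×10⁻⁴ × 200 × 0.76 = 0.02736 m
1.5×10⁻⁴ × 440 × 0.74 = 0.04884 m
Layer 5: 0.67 × 1.4×10⁻⁴ × 1200 = 0.11256 m
Δh = 0.04455 + 0.26070 + 0.02736 + 0.04884 + 0.11256 = 0.49401 m ≈ 49 cm

Δh ≈ 49 cm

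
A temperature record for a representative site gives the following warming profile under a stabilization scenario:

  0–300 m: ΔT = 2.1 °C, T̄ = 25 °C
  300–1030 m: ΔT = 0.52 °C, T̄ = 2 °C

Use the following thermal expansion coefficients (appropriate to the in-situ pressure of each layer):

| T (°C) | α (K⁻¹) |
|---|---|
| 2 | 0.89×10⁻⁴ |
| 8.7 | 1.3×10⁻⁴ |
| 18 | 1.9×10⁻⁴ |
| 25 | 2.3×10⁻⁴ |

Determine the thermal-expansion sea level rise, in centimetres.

Layer 1 at 25 °C → α = 2.3×10⁻⁴ K⁻¹
Layer 2 at 2 °C → α = 0.89×10⁻⁴ K⁻¹
Layer 1: 2.3×10⁻⁴ × 300 × 2.1 = 0.14490 m
Layer 2: 730 × 0.89×10⁻⁴ × 0.52 = 0.0337844 m
Δh = 0.14490 + 0.0337844 = 0.1786844 m

Δh ≈ 17.9 cm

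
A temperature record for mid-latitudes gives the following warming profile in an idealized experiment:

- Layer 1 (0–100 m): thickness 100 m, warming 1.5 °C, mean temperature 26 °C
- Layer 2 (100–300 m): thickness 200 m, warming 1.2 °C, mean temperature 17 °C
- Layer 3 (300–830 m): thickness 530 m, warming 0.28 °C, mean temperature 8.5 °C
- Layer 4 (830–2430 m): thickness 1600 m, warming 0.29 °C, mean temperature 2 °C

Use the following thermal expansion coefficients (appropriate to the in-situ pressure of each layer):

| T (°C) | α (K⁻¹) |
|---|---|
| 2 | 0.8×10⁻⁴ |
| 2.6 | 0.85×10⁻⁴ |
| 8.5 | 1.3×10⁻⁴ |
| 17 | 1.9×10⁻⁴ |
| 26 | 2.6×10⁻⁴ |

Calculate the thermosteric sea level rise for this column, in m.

Δh ≈ 0.141 m

Layer 1 at 26 °C → α = 2.6×10⁻⁴ K⁻¹
Layer 2 at 17 °C → α = 1.9×10⁻⁴ K⁻¹
Layer 3 at 8.5 °C → α = 1.3×10⁻⁴ K⁻¹
Layer 4 at 2 °C → α = 0.8×10⁻⁴ K⁻¹
0–100 m: 1.5 × 2.6×10⁻⁴ × 100 = 0.03900 m
Layer 2: 1.2 × 200 × 1.9×10⁻⁴ = 0.04560 m
Layer 3: 530 × 1.3×10⁻⁴ × 0.28 = 0.019292 m
0.29 × 0.8×10⁻⁴ × 1600 = 0.03712 m
Δh = 0.03900 + 0.04560 + 0.019292 + 0.03712 = 0.141012 m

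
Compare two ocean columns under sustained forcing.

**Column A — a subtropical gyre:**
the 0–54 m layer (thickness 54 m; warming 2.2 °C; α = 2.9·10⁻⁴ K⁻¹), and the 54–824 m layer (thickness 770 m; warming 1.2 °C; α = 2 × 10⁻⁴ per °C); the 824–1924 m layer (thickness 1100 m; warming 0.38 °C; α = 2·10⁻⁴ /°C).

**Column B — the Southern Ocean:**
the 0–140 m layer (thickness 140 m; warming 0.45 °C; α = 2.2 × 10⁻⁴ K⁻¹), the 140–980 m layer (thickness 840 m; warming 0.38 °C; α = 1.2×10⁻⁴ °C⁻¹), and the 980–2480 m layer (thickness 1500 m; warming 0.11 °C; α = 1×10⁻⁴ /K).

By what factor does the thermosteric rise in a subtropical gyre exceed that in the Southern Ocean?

a factor of 4.4

A 2.9×10⁻⁴ × 54 × 2.2 = 0.034452 m
A 54–824 m: 1.2 × 770 × 2×10⁻⁴ = 0.18480 m
A Layer 3: 1100 × 2×10⁻⁴ × 0.38 = 0.08360 m
A total: 0.302852 m
B 2.2×10⁻⁴ × 0.45 × 140 = 0.01386 m
B Layer 2: 840 × 1.2×10⁻⁴ × 0.38 = 0.038304 m
B 1500 × 0.11 × 1×10⁻⁴ = 0.01650 m
B total: 0.068664 m
Ratio: 0.302852 / 0.068664 ≈ 4.411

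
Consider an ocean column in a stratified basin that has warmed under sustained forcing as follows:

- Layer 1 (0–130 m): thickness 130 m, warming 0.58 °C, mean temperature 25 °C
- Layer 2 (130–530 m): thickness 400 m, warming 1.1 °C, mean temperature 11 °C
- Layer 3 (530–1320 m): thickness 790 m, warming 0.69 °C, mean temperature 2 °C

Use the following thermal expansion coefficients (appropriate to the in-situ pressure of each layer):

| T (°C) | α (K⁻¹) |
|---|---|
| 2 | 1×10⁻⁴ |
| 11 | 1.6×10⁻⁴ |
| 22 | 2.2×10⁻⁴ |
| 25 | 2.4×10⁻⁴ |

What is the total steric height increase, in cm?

Layer 1 at 25 °C → α = 2.4×10⁻⁴ K⁻¹
Layer 2 at 11 °C → α = 1.6×10⁻⁴ K⁻¹
Layer 3 at 2 °C → α = 1×10⁻⁴ K⁻¹
0.58 × 2.4×10⁻⁴ × 130 = 0.018096 m
130–530 m: 1.6×10⁻⁴ × 400 × 1.1 = 0.07040 m
Layer 3: 790 × 1×10⁻⁴ × 0.69 = 0.05451 m
Δh = 0.018096 + 0.07040 + 0.05451 = 0.143006 m

Δh ≈ 14.3 cm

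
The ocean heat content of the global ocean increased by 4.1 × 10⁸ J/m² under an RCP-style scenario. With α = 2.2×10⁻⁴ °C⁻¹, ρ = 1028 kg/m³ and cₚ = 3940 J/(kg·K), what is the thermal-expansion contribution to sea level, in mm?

Δh = αQ/(ρcₚ) = 2.2×10⁻⁴ × 4.1×10⁸ / (1028 × 3940) ≈ 0.02227 m

Δh ≈ 22 mm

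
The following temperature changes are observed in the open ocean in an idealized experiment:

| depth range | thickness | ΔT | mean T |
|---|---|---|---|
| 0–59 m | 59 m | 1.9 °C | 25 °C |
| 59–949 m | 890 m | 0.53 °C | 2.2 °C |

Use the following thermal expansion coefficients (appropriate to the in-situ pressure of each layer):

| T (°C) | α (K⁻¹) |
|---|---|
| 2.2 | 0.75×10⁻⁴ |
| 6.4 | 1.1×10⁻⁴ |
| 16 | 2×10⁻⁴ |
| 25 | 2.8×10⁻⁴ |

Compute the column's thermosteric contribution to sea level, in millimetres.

Δh ≈ 66.8 mm

Layer 1 at 25 °C → α = 2.8×10⁻⁴ K⁻¹
Layer 2 at 2.2 °C → α = 0.75×10⁻⁴ K⁻¹
Layer 1: 1.9 × 2.8×10⁻⁴ × 59 = 0.031388 m
59–949 m: 0.53 × 890 × 0.75×10⁻⁴ = 0.0353775 m
Δh = 0.031388 + 0.0353775 = 0.0667655 m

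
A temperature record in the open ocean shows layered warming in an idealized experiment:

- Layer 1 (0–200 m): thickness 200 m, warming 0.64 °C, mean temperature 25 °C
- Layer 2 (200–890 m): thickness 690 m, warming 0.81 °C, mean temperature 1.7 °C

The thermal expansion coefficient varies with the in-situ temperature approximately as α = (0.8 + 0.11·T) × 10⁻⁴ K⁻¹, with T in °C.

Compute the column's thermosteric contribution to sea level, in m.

Layer 1: α = (0.8 + 0.11×25)×10⁻⁴ = 3.55×10⁻⁴ K⁻¹
Layer 2: α = (0.8 + 0.11×1.7)×10⁻⁴ = 0.987×10⁻⁴ K⁻¹
0–200 m: 0.64 × 3.55×10⁻⁴ × 200 = 0.04544 m
Layer 2: 0.987×10⁻⁴ × 0.81 × 690 = 0.05516343 m
Δh = 0.04544 + 0.05516343 = 0.10060343 m

Δh = 0.101 m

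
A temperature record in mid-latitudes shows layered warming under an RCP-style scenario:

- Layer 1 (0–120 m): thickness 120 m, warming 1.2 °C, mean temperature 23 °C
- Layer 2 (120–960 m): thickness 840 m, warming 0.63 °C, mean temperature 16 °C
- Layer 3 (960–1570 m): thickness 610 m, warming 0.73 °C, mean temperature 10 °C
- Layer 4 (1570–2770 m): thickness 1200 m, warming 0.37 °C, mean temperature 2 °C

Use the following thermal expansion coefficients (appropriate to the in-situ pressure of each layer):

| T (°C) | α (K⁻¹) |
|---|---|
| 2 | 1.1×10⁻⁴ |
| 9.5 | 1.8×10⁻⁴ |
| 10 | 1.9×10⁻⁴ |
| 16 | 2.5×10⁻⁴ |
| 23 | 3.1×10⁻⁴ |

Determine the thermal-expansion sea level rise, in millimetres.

Layer 1 at 23 °C → α = 3.1×10⁻⁴ K⁻¹
Layer 2 at 16 °C → α = 2.5×10⁻⁴ K⁻¹
Layer 3 at 10 °C → α = 1.9×10⁻⁴ K⁻¹
Layer 4 at 2 °C → α = 1.1×10⁻⁴ K⁻¹
0–120 m: 120 × 3.1×10⁻⁴ × 1.2 = 0.04464 m
Layer 2: 0.63 × 2.5×10⁻⁴ × 840 = 0.13230 m
960–1570 m: 0.73 × 1.9×10⁻⁴ × 610 = 0.084607 m
1.1×10⁻⁴ × 0.37 × 1200 = 0.04884 m
Δh = 0.04464 + 0.13230 + 0.084607 + 0.04884 = 0.310387 m ≈ 310 mm

Δh = 310 mm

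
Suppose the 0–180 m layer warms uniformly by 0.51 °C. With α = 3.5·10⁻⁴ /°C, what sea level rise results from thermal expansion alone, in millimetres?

Δh = αΔT·H = 3.5×10⁻⁴ × 0.51 × 180 = 0.03213 m

about 32 mm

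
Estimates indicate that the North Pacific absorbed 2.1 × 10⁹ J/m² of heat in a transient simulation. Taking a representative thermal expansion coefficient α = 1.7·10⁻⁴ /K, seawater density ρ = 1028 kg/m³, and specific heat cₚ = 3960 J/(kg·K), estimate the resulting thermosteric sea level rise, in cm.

Δh = αQ/(ρcₚ) = 1.7×10⁻⁴ × 2.1×10⁹ / (1028 × 3960) ≈ 0.087696 m

8.77 cm of thermosteric rise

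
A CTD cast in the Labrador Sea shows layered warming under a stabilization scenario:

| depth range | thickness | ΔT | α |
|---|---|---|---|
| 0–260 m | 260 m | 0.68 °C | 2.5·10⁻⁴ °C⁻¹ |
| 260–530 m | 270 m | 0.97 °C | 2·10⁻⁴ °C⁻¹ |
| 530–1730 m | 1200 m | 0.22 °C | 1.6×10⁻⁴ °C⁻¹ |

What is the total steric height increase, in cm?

13.9 cm

Layer 1: 2.5×10⁻⁴ × 0.68 × 260 = 0.04420 m
260–530 m: 0.97 × 270 × 2×10⁻⁴ = 0.05238 m
1200 × 0.22 × 1.6×10⁻⁴ = 0.04224 m
Δh = 0.04420 + 0.05238 + 0.04224 = 0.13882 m ≈ 13.9 cm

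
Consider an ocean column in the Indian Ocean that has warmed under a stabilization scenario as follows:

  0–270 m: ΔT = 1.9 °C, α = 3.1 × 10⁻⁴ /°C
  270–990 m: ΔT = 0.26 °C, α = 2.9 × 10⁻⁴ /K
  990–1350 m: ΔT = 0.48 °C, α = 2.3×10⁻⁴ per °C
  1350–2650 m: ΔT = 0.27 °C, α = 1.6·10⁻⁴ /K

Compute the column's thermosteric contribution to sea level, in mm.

0–270 m: 270 × 3.1×10⁻⁴ × 1.9 = 0.15903 m
Layer 2: 0.26 × 2.9×10⁻⁴ × 720 = 0.054288 m
Layer 3: 0.48 × 2.3×10⁻⁴ × 360 = 0.039744 m
1350–2650 m: 1300 × 1.6×10⁻⁴ × 0.27 = 0.05616 m
Δh = 0.15903 + 0.054288 + 0.039744 + 0.05616 = 0.309222 m

310 mm of thermosteric rise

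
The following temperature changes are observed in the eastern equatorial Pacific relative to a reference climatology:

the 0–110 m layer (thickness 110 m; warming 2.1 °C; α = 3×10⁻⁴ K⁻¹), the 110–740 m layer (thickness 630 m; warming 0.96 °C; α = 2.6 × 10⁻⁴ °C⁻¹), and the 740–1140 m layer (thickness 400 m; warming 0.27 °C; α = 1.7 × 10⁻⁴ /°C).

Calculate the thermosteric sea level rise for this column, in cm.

Δh ≈ 24.5 cm

0–110 m: 110 × 3×10⁻⁴ × 2.1 = 0.06930 m
2.6×10⁻⁴ × 630 × 0.96 = 0.157248 m
740–1140 m: 0.27 × 1.7×10⁻⁴ × 400 = 0.01836 m
Δh = 0.06930 + 0.157248 + 0.01836 = 0.244908 m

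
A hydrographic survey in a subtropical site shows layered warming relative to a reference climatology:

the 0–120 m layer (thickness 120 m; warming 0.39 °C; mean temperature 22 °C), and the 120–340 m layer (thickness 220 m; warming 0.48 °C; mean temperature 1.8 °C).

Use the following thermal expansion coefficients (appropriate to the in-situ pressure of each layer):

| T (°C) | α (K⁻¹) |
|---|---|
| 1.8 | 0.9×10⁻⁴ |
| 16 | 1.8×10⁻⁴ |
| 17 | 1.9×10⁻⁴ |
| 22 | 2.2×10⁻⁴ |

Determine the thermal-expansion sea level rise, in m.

Δh ≈ 0.020 m

Layer 1 at 22 °C → α = 2.2×10⁻⁴ K⁻¹
Layer 2 at 1.8 °C → α = 0.9×10⁻⁴ K⁻¹
Layer 1: 2.2×10⁻⁴ × 0.39 × 120 = 0.010296 m
0.9×10⁻⁴ × 220 × 0.48 = 0.009504 m
Δh = 0.010296 + 0.009504 = 0.01980 m ≈ 0.020 m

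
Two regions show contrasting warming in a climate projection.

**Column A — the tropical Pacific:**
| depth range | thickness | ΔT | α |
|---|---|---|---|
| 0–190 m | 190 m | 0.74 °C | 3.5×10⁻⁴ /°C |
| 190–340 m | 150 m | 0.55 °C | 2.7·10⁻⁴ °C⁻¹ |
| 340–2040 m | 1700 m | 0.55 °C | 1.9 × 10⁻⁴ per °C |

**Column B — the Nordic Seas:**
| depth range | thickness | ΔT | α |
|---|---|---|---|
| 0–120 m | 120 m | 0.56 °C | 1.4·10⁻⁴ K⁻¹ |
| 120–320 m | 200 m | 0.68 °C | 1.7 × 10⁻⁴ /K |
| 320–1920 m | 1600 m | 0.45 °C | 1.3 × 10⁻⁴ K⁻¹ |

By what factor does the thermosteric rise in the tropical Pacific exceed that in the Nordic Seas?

A 0–190 m: 190 × 3.5×10⁻⁴ × 0.74 = 0.04921 m
A 190–340 m: 0.55 × 150 × 2.7×10⁻⁴ = 0.022275 m
A Layer 3: 1700 × 0.55 × 1.9×10⁻⁴ = 0.17765 m
A total: 0.249135 m
B 0–120 m: 0.56 × 1.4×10⁻⁴ × 120 = 0.009408 m
B 0.68 × 200 × 1.7×10⁻⁴ = 0.02312 m
B Layer 3: 1.3×10⁻⁴ × 1600 × 0.45 = 0.09360 m
B total: 0.126128 m
Ratio: 0.249135 / 0.126128 ≈ 1.975

1.98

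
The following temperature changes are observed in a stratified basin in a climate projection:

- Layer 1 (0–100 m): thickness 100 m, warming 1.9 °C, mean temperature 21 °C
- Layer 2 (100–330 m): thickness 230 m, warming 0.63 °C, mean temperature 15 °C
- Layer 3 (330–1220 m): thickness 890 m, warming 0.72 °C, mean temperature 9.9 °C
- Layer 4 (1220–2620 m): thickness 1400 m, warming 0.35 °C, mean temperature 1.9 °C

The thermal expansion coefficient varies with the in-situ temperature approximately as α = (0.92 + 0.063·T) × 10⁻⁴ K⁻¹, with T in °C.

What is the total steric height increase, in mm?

Δh ≈ 220 mm

Layer 1: α = (0.92 + 0.063×21)×10⁻⁴ = 2.243×10⁻⁴ K⁻¹
Layer 2: α = (0.92 + 0.063×15)×10⁻⁴ = 1.865×10⁻⁴ K⁻¹
Layer 3: α = (0.92 + 0.063×9.9)×10⁻⁴ = 1.5437×10⁻⁴ K⁻¹
Layer 4: α = (0.92 + 0.063×1.9)×10⁻⁴ = 1.0397×10⁻⁴ K⁻¹
2.243×10⁻⁴ × 1.9 × 100 = 0.042617 m
0.63 × 1.865×10⁻⁴ × 230 = 0.02702385 m
330–1220 m: 0.72 × 890 × 1.5437×10⁻⁴ = 0.098920296 m
1220–2620 m: 0.35 × 1.0397×10⁻⁴ × 1400 = 0.0509453 m
Δh = 0.042617 + 0.02702385 + 0.098920296 + 0.0509453 = 0.219506446 m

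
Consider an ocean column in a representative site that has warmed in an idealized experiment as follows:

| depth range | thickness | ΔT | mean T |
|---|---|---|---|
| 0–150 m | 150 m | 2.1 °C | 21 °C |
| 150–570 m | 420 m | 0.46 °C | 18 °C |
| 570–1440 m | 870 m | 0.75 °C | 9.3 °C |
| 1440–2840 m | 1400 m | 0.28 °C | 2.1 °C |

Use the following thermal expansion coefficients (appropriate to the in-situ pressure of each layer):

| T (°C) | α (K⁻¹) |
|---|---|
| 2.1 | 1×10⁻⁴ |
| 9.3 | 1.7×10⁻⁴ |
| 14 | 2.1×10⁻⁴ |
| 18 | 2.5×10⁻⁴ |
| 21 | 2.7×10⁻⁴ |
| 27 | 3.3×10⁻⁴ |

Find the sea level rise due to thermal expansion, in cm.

Δh = 28.3 cm

Layer 1 at 21 °C → α = 2.7×10⁻⁴ K⁻¹
Layer 2 at 18 °C → α = 2.5×10⁻⁴ K⁻¹
Layer 3 at 9.3 °C → α = 1.7×10⁻⁴ K⁻¹
Layer 4 at 2.1 °C → α = 1×10⁻⁴ K⁻¹
Layer 1: 150 × 2.1 × 2.7×10⁻⁴ = 0.08505 m
150–570 m: 0.46 × 2.5×10⁻⁴ × 420 = 0.04830 m
0.75 × 1.7×10⁻⁴ × 870 = 0.110925 m
1400 × 1×10⁻⁴ × 0.28 = 0.03920 m
Δh = 0.08505 + 0.04830 + 0.110925 + 0.03920 = 0.283475 m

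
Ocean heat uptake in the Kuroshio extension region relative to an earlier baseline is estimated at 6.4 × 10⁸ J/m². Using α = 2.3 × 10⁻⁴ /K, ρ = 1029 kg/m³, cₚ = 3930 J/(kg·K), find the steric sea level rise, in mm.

36 mm

Δh = αQ/(ρcₚ) = 2.3×10⁻⁴ × 6.4×10⁸ / (1029 × 3930) ≈ 0.03640 m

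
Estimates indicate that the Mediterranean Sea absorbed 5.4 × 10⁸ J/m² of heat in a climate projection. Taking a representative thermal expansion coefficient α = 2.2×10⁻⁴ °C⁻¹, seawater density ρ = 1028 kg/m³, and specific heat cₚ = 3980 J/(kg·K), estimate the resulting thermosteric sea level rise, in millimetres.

Δh = αQ/(ρcₚ) = 2.2×10⁻⁴ × 5.4×10⁸ / (1028 × 3980) ≈ 0.029036 m

Δh = 29 mm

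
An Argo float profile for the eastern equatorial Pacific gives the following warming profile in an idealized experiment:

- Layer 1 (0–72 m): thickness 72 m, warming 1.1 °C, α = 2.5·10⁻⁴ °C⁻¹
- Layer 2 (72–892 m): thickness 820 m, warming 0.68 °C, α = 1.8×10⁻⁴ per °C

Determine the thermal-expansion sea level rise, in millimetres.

2.5×10⁻⁴ × 1.1 × 72 = 0.01980 m
0.68 × 820 × 1.8×10⁻⁴ = 0.100368 m
Δh = 0.01980 + 0.100368 = 0.120168 m

120 mm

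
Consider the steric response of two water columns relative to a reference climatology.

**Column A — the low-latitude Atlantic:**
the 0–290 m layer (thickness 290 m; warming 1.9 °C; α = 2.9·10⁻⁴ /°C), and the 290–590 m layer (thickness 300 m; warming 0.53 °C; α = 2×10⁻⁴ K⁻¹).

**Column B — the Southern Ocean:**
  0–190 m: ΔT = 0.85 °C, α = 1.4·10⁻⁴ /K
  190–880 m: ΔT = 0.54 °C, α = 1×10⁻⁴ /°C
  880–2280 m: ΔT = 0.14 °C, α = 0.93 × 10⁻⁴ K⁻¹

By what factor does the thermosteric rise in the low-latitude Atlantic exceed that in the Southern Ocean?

≈ 2.5×

A 1.9 × 290 × 2.9×10⁻⁴ = 0.15979 m
A 290–590 m: 2×10⁻⁴ × 0.53 × 300 = 0.03180 m
A total: 0.19159 m
B 0.85 × 190 × 1.4×10⁻⁴ = 0.02261 m
B 1×10⁻⁴ × 690 × 0.54 = 0.03726 m
B Layer 3: 0.93×10⁻⁴ × 0.14 × 1400 = 0.018228 m
B total: 0.078098 m
Ratio: 0.19159 / 0.078098 ≈ 2.453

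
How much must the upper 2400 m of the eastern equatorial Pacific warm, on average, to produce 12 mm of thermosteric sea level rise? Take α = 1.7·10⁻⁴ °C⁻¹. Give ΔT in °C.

0.0294 °C

ΔT = Δh/(αH) = 0.012 / (1.7×10⁻⁴ × 2400) ≈ 0.02941 °C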